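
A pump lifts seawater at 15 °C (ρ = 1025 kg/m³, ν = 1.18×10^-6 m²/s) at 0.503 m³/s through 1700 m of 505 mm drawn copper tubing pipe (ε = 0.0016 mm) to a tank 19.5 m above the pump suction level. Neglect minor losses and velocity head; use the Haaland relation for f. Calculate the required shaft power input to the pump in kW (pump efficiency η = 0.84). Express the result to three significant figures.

V = 4Q/(πD²) = 2.511 m/s; Re = 1.07×10^6; ε/D = 3.17×10^-6; f = 0.01150
h_f = f(L/D)V²/2g = 12.45 m
Total head H = z + h_f = 19.5 + 12.45 = 31.95 m
P_hyd = ρgQH = 1025·9.81·0.503·31.95 = 161.6 kW
P_shaft = P_hyd/η = 161.6/0.84 = 192.4 kW

P_shaft ≈ 192 kW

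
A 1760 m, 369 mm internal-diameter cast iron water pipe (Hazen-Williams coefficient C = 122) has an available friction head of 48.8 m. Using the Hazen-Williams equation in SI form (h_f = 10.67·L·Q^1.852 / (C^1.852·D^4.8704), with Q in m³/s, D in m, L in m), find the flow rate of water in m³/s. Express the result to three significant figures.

Q ≈ 0.356 m³/s

Rearranging: Q = [h_f·C^1.852·D^4.8704 / (10.67·L)]^(1/1.852)
Q = [48.8·122^1.852·0.369^4.8704 / (10.67·1760)]^0.540 = 0.3563 m³/s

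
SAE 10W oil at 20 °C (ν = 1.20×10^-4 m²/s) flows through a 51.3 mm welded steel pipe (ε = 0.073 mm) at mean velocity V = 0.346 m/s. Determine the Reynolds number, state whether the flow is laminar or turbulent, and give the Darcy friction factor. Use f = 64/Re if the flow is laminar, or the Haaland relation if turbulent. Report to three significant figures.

Re ≈ 148; laminar; f = 64/Re ≈ 0.433

Re = VD/ν = 0.3460·0.0513/1.20×10^-4 = 148
Re < 2300 → laminar → f = 64/Re = 0.4327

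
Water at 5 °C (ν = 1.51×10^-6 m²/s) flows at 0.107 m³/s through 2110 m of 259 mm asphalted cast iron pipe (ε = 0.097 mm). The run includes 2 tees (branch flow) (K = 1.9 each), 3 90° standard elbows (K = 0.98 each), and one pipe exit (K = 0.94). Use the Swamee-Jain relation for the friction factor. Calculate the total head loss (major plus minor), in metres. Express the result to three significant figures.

V = 4Q/(πD²) = 2.031 m/s; V²/2g = 0.2102 m
Re = 3.48×10^5, ε/D = 3.75×10^-4 → f = 0.01736 (Swamee-Jain)
Major: h_f = f(L/D)·V²/2g = 0.01736·8147·0.2102 = 29.73 m
Minor: ΣK = 7.68; h_m = ΣK·V²/2g = 1.615 m
Total H_L = 29.73 + 1.615 = 31.34 m

H_L ≈ 31.3 m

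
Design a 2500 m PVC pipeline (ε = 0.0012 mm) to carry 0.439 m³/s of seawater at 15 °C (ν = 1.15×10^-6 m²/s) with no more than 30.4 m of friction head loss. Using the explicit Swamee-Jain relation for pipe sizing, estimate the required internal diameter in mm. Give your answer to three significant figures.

D ≈ 436 mm

Swamee-Jain (Type III): D = 0.66·[ε^1.25·(LQ²/(gh_f))^4.75 + ν·Q^9.4·(L/(gh_f))^5.2]^0.04
LQ²/(gh_f) = 1.616; L/(gh_f) = 8.383
Term 1 = ε^1.25·(…)^4.75 = 3.88×10^-7; Term 2 = ν·Q^9.4·(…)^5.2 = 3.17×10^-5
D = 0.66·(3.88×10^-7 + 3.17×10^-5)^0.04 = 0.4363 m = 436 mm
Check: V = 2.94 m/s, Re = 1.11×10^6, f = 0.01147, h_f = 28.9 m ≈ 30.4 m ✓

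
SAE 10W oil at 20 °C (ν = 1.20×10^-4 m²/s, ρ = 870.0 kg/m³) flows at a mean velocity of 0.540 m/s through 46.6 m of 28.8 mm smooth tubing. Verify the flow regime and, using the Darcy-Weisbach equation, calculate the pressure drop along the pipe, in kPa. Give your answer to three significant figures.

Δp ≈ 101 kPa

Re = VD/ν = 0.540·0.02880/1.20×10^-4 = 130 → laminar (Re < 2300)
f = 64/Re = 0.4938
h_f = f(L/D)V²/(2g) = 0.4938·(46.6/0.02880)·0.540²/(2·9.81) = 11.88 m
Δp = ρg·h_f = 870.0·9.81·11.88 = 101.4 kPa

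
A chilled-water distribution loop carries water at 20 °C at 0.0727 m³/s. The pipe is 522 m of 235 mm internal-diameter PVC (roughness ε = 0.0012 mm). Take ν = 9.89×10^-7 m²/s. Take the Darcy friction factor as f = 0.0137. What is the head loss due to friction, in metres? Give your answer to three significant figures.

V = 4Q/(πD²) = 4·0.0727/(π·0.235²) = 1.676 m/s
h_f = f(L/D)V²/(2g) = 0.01370·(522/0.235)·1.676²/(2·9.81) = 4.358 m

h_f ≈ 4.36 m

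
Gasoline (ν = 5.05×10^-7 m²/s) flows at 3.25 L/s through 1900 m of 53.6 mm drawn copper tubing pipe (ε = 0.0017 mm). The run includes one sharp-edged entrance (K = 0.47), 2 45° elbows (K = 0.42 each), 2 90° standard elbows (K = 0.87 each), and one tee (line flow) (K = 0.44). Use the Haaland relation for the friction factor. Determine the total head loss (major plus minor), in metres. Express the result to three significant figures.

V = 4Q/(πD²) = 1.440 m/s; V²/2g = 0.1057 m
Re = 1.53×10^5, ε/D = 3.17×10^-5 → f = 0.01651 (Haaland)
Major: h_f = f(L/D)·V²/2g = 0.01651·35448·0.1057 = 61.90 m
Minor: ΣK = 3.49; h_m = ΣK·V²/2g = 0.3690 m
Total H_L = 61.90 + 0.3690 = 62.26 m

H_L ≈ 62.3 m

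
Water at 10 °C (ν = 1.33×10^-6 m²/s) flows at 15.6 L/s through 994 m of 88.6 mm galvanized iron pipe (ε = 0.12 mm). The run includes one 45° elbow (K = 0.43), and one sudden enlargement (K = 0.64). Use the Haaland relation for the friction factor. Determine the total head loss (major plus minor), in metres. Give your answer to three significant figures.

V = 4Q/(πD²) = 2.530 m/s; V²/2g = 0.3263 m
Re = 1.69×10^5, ε/D = 0.00135 → f = 0.02240 (Haaland)
Major: h_f = f(L/D)·V²/2g = 0.02240·11219·0.3263 = 82.02 m
Minor: ΣK = 1.07; h_m = ΣK·V²/2g = 0.3492 m
Total H_L = 82.02 + 0.3492 = 82.37 m

H_L ≈ 82.4 m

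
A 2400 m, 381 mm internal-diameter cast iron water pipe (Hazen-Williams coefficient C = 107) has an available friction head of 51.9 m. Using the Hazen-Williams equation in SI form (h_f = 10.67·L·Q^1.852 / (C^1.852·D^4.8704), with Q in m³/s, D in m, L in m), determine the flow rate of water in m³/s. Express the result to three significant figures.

Q ≈ 0.297 m³/s

Rearranging: Q = [h_f·C^1.852·D^4.8704 / (10.67·L)]^(1/1.852)
Q = [51.9·107^1.852·0.381^4.8704 / (10.67·2400)]^0.540 = 0.2972 m³/s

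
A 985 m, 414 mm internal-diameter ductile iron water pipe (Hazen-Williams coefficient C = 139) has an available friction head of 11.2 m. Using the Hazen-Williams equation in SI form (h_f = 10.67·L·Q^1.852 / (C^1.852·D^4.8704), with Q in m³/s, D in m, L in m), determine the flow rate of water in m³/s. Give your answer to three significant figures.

Rearranging: Q = [h_f·C^1.852·D^4.8704 / (10.67·L)]^(1/1.852)
Q = [11.2·139^1.852·0.414^4.8704 / (10.67·985)]^0.540 = 0.3395 m³/s

Q ≈ 0.340 m³/s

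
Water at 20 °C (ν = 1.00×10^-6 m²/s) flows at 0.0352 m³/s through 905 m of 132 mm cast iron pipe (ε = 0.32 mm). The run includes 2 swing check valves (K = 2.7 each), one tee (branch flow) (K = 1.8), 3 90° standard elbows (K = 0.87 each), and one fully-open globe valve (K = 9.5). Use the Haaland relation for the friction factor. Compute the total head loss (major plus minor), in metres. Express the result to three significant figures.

V = 4Q/(πD²) = 2.572 m/s; V²/2g = 0.3372 m
Re = 3.40×10^5, ε/D = 0.00242 → f = 0.02513 (Haaland)
Major: h_f = f(L/D)·V²/2g = 0.02513·6856·0.3372 = 58.10 m
Minor: ΣK = 19.3; h_m = ΣK·V²/2g = 6.512 m
Total H_L = 58.10 + 6.512 = 64.61 m

H_L ≈ 64.6 m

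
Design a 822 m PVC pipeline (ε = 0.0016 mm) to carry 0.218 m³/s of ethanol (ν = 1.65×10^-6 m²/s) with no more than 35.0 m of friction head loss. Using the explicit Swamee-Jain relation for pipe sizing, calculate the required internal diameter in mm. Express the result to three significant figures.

Swamee-Jain (Type III): D = 0.66·[ε^1.25·(LQ²/(gh_f))^4.75 + ν·Q^9.4·(L/(gh_f))^5.2]^0.04
LQ²/(gh_f) = 0.1138; L/(gh_f) = 2.394
Term 1 = ε^1.25·(…)^4.75 = 1.87×10^-12; Term 2 = ν·Q^9.4·(…)^5.2 = 9.34×10^-11
D = 0.66·(1.87×10^-12 + 9.34×10^-11)^0.04 = 0.2622 m = 262 mm
Check: V = 4.04 m/s, Re = 6.41×10^5, f = 0.01264, h_f = 32.9 m ≈ 35.0 m ✓

D ≈ 262 mm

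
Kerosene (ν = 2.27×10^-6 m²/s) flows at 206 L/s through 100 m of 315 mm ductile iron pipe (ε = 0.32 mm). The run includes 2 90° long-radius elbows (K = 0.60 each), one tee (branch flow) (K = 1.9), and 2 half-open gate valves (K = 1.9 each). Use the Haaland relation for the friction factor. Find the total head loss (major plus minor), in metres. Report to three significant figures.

H_L ≈ 4.77 m

V = 4Q/(πD²) = 2.643 m/s; V²/2g = 0.3561 m
Re = 3.67×10^5, ε/D = 0.00102 → f = 0.02045 (Haaland)
Major: h_f = f(L/D)·V²/2g = 0.02045·317.5·0.3561 = 2.312 m
Minor: ΣK = 6.90; h_m = ΣK·V²/2g = 2.457 m
Total H_L = 2.312 + 2.457 = 4.769 m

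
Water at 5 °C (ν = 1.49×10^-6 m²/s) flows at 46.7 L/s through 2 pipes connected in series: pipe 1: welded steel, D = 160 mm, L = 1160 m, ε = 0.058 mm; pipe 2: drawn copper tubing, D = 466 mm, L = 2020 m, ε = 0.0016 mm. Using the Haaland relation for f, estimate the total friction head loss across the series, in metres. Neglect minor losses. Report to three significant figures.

H ≈ 35.2 m

Pipe 1: V = 2.323 m/s, Re = 2.49×10^5, ε/D = 3.63×10^-4, f = 0.01750, h_1 = f(L/D)V²/2g = 34.89 m
Pipe 2: V = 0.2738 m/s, Re = 8.56×10^4, ε/D = 3.43×10^-6, f = 0.01843, h_2 = f(L/D)V²/2g = 0.3052 m
Series → Q common, losses add: H = Σh = 35.19 m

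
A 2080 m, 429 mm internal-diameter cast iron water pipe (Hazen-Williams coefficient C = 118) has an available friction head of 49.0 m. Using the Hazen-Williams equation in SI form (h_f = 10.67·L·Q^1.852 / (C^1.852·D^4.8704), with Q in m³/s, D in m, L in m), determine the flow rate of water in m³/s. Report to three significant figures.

Q ≈ 0.469 m³/s

Rearranging: Q = [h_f·C^1.852·D^4.8704 / (10.67·L)]^(1/1.852)
Q = [49.0·118^1.852·0.429^4.8704 / (10.67·2080)]^0.540 = 0.4690 m³/s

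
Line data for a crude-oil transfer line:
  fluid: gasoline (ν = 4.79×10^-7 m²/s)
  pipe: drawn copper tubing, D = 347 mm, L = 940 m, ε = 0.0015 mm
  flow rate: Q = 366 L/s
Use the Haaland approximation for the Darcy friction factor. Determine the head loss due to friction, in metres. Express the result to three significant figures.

V = 4Q/(πD²) = 4·0.366/(π·0.347²) = 3.870 m/s
Re = VD/ν = 3.870·0.347/4.79×10^-7 = 2.80×10^6 → turbulent
ε/D = 0.0015/347 = 4.32×10^-6
Haaland: f = 0.009965
h_f = f(L/D)V²/(2g) = 0.009965·(940/0.347)·3.870²/(2·9.81) = 20.61 m

h_f ≈ 20.6 m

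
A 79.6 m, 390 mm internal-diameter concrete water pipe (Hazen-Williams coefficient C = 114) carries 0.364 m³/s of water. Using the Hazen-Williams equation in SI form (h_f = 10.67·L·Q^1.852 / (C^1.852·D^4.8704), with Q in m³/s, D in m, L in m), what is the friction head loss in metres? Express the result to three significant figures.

h_f ≈ 1.99 m

h_f = 10.67·79.6·0.364^1.852 / (114^1.852·0.390^4.8704) = 1.989 m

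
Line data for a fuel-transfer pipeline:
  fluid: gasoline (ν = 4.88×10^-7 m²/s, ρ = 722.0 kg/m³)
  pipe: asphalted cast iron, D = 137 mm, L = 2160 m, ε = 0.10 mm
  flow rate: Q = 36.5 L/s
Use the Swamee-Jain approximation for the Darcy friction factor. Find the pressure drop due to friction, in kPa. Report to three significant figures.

Δp ≈ 658 kPa

V = 4Q/(πD²) = 4·0.0365/(π·0.137²) = 2.476 m/s
Re = VD/ν = 2.476·0.137/4.88×10^-7 = 6.95×10^5 → turbulent
ε/D = 0.10/137 = 7.30×10^-4
Swamee-Jain: f = 0.01887
h_f = f(L/D)V²/(2g) = 0.01887·(2160/0.137)·2.476²/(2·9.81) = 92.95 m
Δp = ρg·h_f = 722.0·9.81·92.95 = 658.3 kPa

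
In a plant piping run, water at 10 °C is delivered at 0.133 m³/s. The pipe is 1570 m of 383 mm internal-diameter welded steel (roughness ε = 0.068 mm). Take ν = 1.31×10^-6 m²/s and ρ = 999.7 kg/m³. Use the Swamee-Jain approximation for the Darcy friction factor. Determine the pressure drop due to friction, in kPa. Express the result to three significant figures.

V = 4Q/(πD²) = 4·0.133/(π·0.383²) = 1.154 m/s
Re = VD/ν = 1.154·0.383/1.31×10^-6 = 3.38×10^5 → turbulent
ε/D = 0.068/383 = 1.78×10^-4
Swamee-Jain: f = 0.01591
h_f = f(L/D)V²/(2g) = 0.01591·(1570/0.383)·1.154²/(2·9.81) = 4.431 m
Δp = ρg·h_f = 999.7·9.81·4.431 = 43.45 kPa

Δp ≈ 43.5 kPa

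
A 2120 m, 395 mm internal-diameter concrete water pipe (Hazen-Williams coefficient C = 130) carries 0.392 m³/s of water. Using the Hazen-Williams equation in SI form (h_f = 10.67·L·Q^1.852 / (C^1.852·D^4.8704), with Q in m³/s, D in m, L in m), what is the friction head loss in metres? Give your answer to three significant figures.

h_f = 10.67·2120·0.392^1.852 / (130^1.852·0.395^4.8704) = 44.77 m

h_f ≈ 44.8 m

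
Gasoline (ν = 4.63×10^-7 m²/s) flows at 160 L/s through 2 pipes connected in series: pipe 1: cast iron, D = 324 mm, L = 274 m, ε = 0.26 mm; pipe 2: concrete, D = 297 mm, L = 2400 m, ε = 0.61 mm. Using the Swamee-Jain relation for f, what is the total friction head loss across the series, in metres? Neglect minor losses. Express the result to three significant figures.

H ≈ 55.3 m

Pipe 1: V = 1.941 m/s, Re = 1.36×10^6, ε/D = 8.02×10^-4, f = 0.01897, h_1 = f(L/D)V²/2g = 3.079 m
Pipe 2: V = 2.309 m/s, Re = 1.48×10^6, ε/D = 0.00205, f = 0.02377, h_2 = f(L/D)V²/2g = 52.21 m
Series → Q common, losses add: H = Σh = 55.29 m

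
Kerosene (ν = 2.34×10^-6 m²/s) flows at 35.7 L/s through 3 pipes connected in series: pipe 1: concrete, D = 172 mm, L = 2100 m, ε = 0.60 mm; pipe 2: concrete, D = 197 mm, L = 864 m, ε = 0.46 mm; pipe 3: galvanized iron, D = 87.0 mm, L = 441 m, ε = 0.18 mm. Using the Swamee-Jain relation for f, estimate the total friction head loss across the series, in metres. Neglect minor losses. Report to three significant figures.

H ≈ 279 m

Pipe 1: V = 1.536 m/s, Re = 1.13×10^5, ε/D = 0.00349, f = 0.02860, h_1 = f(L/D)V²/2g = 42.02 m
Pipe 2: V = 1.171 m/s, Re = 9.86×10^4, ε/D = 0.00234, f = 0.02620, h_2 = f(L/D)V²/2g = 8.035 m
Pipe 3: V = 6.005 m/s, Re = 2.23×10^5, ε/D = 0.00207, f = 0.02458, h_3 = f(L/D)V²/2g = 229.1 m
Series → Q common, losses add: H = Σh = 279.1 m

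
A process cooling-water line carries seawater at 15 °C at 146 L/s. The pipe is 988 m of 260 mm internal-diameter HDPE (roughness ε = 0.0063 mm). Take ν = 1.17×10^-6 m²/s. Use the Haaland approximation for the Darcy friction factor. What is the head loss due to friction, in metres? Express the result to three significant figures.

V = 4Q/(πD²) = 4·0.146/(π·0.260²) = 2.750 m/s
Re = VD/ν = 2.750·0.260/1.17×10^-6 = 6.11×10^5 → turbulent
ε/D = 0.0063/260 = 2.42×10^-5
Haaland: f = 0.01294
h_f = f(L/D)V²/(2g) = 0.01294·(988/0.260)·2.750²/(2·9.81) = 18.95 m

h_f ≈ 18.9 m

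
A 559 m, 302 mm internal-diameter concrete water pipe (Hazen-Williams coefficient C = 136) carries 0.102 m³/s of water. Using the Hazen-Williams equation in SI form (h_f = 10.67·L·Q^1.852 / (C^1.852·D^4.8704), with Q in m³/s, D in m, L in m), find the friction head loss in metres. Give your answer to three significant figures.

h_f ≈ 3.32 m

h_f = 10.67·559·0.102^1.852 / (136^1.852·0.302^4.8704) = 3.317 m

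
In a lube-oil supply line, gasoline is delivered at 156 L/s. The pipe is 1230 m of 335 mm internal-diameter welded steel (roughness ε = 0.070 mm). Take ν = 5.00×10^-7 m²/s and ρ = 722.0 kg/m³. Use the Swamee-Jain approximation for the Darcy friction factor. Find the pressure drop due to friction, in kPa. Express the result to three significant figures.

V = 4Q/(πD²) = 4·0.156/(π·0.335²) = 1.770 m/s
Re = VD/ν = 1.770·0.335/5.00×10^-7 = 1.19×10^6 → turbulent
ε/D = 0.070/335 = 2.09×10^-4
Swamee-Jain: f = 0.01474
h_f = f(L/D)V²/(2g) = 0.01474·(1230/0.335)·1.770²/(2·9.81) = 8.639 m
Δp = ρg·h_f = 722.0·9.81·8.639 = 61.19 kPa

Δp ≈ 61.2 kPa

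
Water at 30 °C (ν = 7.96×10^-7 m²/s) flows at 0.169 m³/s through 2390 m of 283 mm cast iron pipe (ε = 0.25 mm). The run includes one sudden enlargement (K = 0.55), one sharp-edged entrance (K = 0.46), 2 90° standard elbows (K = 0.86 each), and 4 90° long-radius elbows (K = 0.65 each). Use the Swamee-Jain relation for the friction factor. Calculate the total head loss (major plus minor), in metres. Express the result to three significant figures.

V = 4Q/(πD²) = 2.687 m/s; V²/2g = 0.3679 m
Re = 9.55×10^5, ε/D = 8.83×10^-4 → f = 0.01950 (Swamee-Jain)
Major: h_f = f(L/D)·V²/2g = 0.01950·8445·0.3679 = 60.58 m
Minor: ΣK = 5.33; h_m = ΣK·V²/2g = 1.961 m
Total H_L = 60.58 + 1.961 = 62.54 m

H_L ≈ 62.5 m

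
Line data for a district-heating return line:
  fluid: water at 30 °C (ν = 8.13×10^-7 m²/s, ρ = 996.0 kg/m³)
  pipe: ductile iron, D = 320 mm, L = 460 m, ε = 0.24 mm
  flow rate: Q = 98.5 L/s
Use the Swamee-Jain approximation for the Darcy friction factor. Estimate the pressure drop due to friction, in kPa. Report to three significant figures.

V = 4Q/(πD²) = 4·0.0985/(π·0.320²) = 1.225 m/s
Re = VD/ν = 1.225·0.320/8.13×10^-7 = 4.82×10^5 → turbulent
ε/D = 0.24/320 = 7.50×10^-4
Swamee-Jain: f = 0.01921
h_f = f(L/D)V²/(2g) = 0.01921·(460/0.320)·1.225²/(2·9.81) = 2.111 m
Δp = ρg·h_f = 996.0·9.81·2.111 = 20.63 kPa

Δp ≈ 20.6 kPa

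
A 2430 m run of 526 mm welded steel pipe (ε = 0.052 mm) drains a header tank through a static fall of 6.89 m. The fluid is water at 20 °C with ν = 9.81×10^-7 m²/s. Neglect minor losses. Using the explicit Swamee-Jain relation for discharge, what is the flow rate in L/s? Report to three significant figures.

Swamee-Jain (Type II): Q = -0.965·√(gD⁵h_f/L)·ln[ε/(3.7D) + √(3.17ν²L/(gD³h_f))]
√(gD⁵h_f/L) = √(9.81·0.526⁵·6.89/2430) = 0.03347
ε/(3.7D) = 2.67×10^-5; √(3.17ν²L/(gD³h_f)) = 2.75×10^-5
Q = -0.965·0.03347·ln(5.417×10^-5) = 0.3172 m³/s
Check: V = 1.46 m/s, Re = 7.83×10^5, f = 0.01379, h_f = 6.92 m ≈ 6.89 m ✓

Q ≈ 317 L/s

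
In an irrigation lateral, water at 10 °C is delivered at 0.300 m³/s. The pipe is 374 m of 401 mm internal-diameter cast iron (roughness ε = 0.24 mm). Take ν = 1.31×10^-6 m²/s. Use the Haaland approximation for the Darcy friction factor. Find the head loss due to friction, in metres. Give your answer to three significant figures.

V = 4Q/(πD²) = 4·0.300/(π·0.401²) = 2.375 m/s
Re = VD/ν = 2.375·0.401/1.31×10^-6 = 7.27×10^5 → turbulent
ε/D = 0.24/401 = 5.99×10^-4
Haaland: f = 0.01795
h_f = f(L/D)V²/(2g) = 0.01795·(374/0.401)·2.375²/(2·9.81) = 4.816 m

h_f ≈ 4.82 m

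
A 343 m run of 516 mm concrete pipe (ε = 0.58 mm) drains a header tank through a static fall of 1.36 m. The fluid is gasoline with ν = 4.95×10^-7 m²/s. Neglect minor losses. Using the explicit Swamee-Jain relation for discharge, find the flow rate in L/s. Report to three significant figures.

Q ≈ 293 L/s

Swamee-Jain (Type II): Q = -0.965·√(gD⁵h_f/L)·ln[ε/(3.7D) + √(3.17ν²L/(gD³h_f))]
√(gD⁵h_f/L) = √(9.81·0.516⁵·1.36/343) = 0.03772
ε/(3.7D) = 3.04×10^-4; √(3.17ν²L/(gD³h_f)) = 1.21×10^-5
Q = -0.965·0.03772·ln(3.158×10^-4) = 0.2934 m³/s
Check: V = 1.40 m/s, Re = 1.46×10^6, f = 0.02047, h_f = 1.37 m ≈ 1.36 m ✓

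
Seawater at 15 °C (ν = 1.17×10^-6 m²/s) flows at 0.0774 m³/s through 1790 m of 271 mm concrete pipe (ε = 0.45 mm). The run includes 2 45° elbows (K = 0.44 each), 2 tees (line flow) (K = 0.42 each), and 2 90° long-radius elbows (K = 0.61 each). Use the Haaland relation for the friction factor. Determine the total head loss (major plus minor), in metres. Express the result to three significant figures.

V = 4Q/(πD²) = 1.342 m/s; V²/2g = 0.09178 m
Re = 3.11×10^5, ε/D = 0.00166 → f = 0.02293 (Haaland)
Major: h_f = f(L/D)·V²/2g = 0.02293·6605·0.09178 = 13.90 m
Minor: ΣK = 2.94; h_m = ΣK·V²/2g = 0.2698 m
Total H_L = 13.90 + 0.2698 = 14.17 m

H_L ≈ 14.2 m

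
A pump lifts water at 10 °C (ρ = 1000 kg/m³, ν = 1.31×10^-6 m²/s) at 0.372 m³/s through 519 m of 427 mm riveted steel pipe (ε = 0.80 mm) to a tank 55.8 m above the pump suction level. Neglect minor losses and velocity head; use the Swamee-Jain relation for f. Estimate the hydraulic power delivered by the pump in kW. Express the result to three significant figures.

V = 4Q/(πD²) = 2.598 m/s; Re = 8.47×10^5; ε/D = 0.00187; f = 0.02333
h_f = f(L/D)V²/2g = 9.754 m
Total head H = z + h_f = 55.8 + 9.754 = 65.55 m
P_hyd = ρgQH = 1000·9.81·0.372·65.55 = 239.2 kW

P_hyd ≈ 239 kW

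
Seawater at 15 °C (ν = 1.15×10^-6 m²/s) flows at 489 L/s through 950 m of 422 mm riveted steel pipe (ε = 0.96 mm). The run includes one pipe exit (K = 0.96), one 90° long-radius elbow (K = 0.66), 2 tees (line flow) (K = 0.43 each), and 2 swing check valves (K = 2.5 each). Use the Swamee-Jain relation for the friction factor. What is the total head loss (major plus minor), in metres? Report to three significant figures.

V = 4Q/(πD²) = 3.496 m/s; V²/2g = 0.6230 m
Re = 1.28×10^6, ε/D = 0.00227 → f = 0.02444 (Swamee-Jain)
Major: h_f = f(L/D)·V²/2g = 0.02444·2251·0.6230 = 34.27 m
Minor: ΣK = 7.48; h_m = ΣK·V²/2g = 4.660 m
Total H_L = 34.27 + 4.660 = 38.93 m

H_L ≈ 38.9 m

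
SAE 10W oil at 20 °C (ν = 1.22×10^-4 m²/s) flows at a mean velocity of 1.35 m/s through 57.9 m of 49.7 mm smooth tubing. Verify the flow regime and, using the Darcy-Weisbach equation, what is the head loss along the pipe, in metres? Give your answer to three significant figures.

Re = VD/ν = 1.35·0.04970/1.22×10^-4 = 550 → laminar (Re < 2300)
f = 64/Re = 0.1164
h_f = f(L/D)V²/(2g) = 0.1164·(57.9/0.04970)·1.35²/(2·9.81) = 12.59 m

h_f ≈ 12.6 m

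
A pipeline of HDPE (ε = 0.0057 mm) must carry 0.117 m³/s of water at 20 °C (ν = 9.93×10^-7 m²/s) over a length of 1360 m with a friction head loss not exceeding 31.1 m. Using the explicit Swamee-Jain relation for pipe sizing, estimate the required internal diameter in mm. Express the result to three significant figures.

D ≈ 232 mm

Swamee-Jain (Type III): D = 0.66·[ε^1.25·(LQ²/(gh_f))^4.75 + ν·Q^9.4·(L/(gh_f))^5.2]^0.04
LQ²/(gh_f) = 0.06102; L/(gh_f) = 4.458
Term 1 = ε^1.25·(…)^4.75 = 4.74×10^-13; Term 2 = ν·Q^9.4·(…)^5.2 = 4.10×10^-12
D = 0.66·(4.74×10^-13 + 4.10×10^-12)^0.04 = 0.2323 m = 232 mm
Check: V = 2.76 m/s, Re = 6.46×10^5, f = 0.01296, h_f = 29.5 m ≈ 31.1 m ✓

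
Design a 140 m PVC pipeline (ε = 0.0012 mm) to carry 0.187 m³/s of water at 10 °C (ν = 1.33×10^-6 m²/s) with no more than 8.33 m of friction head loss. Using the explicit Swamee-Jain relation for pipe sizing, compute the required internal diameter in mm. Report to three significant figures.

D ≈ 229 mm

Swamee-Jain (Type III): D = 0.66·[ε^1.25·(LQ²/(gh_f))^4.75 + ν·Q^9.4·(L/(gh_f))^5.2]^0.04
LQ²/(gh_f) = 0.05991; L/(gh_f) = 1.713
Term 1 = ε^1.25·(…)^4.75 = 6.20×10^-14; Term 2 = ν·Q^9.4·(…)^5.2 = 3.13×10^-12
D = 0.66·(6.20×10^-14 + 3.13×10^-12)^0.04 = 0.2289 m = 229 mm
Check: V = 4.54 m/s, Re = 7.82×10^5, f = 0.01222, h_f = 7.86 m ≈ 8.33 m ✓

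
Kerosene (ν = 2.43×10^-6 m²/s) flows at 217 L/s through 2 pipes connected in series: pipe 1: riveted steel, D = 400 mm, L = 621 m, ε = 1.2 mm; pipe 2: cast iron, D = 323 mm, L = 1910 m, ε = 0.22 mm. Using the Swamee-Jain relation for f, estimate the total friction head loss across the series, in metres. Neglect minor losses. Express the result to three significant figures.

H ≈ 46.8 m

Pipe 1: V = 1.727 m/s, Re = 2.84×10^5, ε/D = 0.00300, f = 0.02679, h_1 = f(L/D)V²/2g = 6.322 m
Pipe 2: V = 2.648 m/s, Re = 3.52×10^5, ε/D = 6.81×10^-4, f = 0.01913, h_2 = f(L/D)V²/2g = 40.43 m
Series → Q common, losses add: H = Σh = 46.76 m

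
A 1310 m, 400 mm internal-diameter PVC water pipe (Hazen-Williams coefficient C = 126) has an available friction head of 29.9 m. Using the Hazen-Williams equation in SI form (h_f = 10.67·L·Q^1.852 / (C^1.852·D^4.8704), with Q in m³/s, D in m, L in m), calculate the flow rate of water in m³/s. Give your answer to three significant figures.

Q ≈ 0.410 m³/s

Rearranging: Q = [h_f·C^1.852·D^4.8704 / (10.67·L)]^(1/1.852)
Q = [29.9·126^1.852·0.400^4.8704 / (10.67·1310)]^0.540 = 0.4096 m³/s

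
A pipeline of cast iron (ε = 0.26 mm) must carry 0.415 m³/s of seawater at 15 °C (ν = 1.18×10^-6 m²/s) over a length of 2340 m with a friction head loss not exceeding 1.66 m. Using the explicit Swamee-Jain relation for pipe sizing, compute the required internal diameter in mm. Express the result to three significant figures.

D ≈ 814 mm

Swamee-Jain (Type III): D = 0.66·[ε^1.25·(LQ²/(gh_f))^4.75 + ν·Q^9.4·(L/(gh_f))^5.2]^0.04
LQ²/(gh_f) = 24.75; L/(gh_f) = 143.7
Term 1 = ε^1.25·(…)^4.75 = 137; Term 2 = ν·Q^9.4·(…)^5.2 = 50.1
D = 0.66·(137 + 50.1)^0.04 = 0.8137 m = 814 mm
Check: V = 0.798 m/s, Re = 5.50×10^5, f = 0.01642, h_f = 1.53 m ≈ 1.66 m ✓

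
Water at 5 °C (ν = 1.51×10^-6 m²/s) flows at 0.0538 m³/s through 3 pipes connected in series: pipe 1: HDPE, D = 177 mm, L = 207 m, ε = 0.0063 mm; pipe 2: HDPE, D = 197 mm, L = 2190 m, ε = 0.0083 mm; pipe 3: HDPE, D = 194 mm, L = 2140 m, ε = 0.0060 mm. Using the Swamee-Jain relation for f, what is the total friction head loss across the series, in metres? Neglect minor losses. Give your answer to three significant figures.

Pipe 1: V = 2.186 m/s, Re = 2.56×10^5, ε/D = 3.56×10^-5, f = 0.01518, h_1 = f(L/D)V²/2g = 4.325 m
Pipe 2: V = 1.765 m/s, Re = 2.30×10^5, ε/D = 4.21×10^-5, f = 0.01552, h_2 = f(L/D)V²/2g = 27.40 m
Pipe 3: V = 1.820 m/s, Re = 2.34×10^5, ε/D = 3.09×10^-5, f = 0.01538, h_3 = f(L/D)V²/2g = 28.64 m
Series → Q common, losses add: H = Σh = 60.37 m

H ≈ 60.4 m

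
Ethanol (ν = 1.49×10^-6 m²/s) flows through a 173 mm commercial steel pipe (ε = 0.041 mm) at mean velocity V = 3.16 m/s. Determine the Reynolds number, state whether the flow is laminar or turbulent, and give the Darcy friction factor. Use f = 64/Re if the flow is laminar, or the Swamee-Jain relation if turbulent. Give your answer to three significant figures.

Re = VD/ν = 3.160·0.173/1.49×10^-6 = 3.67×10^5
Re > 4000 → turbulent; ε/D = 2.37×10^-4
Swamee-Jain: f = 0.01627

Re ≈ 3.67×10^5; turbulent; f ≈ 0.0163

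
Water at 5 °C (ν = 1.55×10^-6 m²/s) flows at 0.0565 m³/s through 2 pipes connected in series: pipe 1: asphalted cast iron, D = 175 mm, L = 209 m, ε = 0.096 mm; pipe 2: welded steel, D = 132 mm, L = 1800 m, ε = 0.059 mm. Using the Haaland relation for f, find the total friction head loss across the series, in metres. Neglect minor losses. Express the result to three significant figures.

H ≈ 214 m

Pipe 1: V = 2.349 m/s, Re = 2.65×10^5, ε/D = 5.49×10^-4, f = 0.01850, h_1 = f(L/D)V²/2g = 6.212 m
Pipe 2: V = 4.129 m/s, Re = 3.52×10^5, ε/D = 4.47×10^-4, f = 0.01757, h_2 = f(L/D)V²/2g = 208.2 m
Series → Q common, losses add: H = Σh = 214.4 m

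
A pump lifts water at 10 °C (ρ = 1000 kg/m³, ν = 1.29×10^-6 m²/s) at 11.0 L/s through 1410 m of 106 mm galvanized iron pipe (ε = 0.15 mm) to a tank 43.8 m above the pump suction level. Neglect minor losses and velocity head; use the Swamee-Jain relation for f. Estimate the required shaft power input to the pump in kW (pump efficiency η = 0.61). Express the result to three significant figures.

P_shaft ≈ 12.2 kW

V = 4Q/(πD²) = 1.246 m/s; Re = 1.02×10^5; ε/D = 0.00142; f = 0.02364
h_f = f(L/D)V²/2g = 24.91 m
Total head H = z + h_f = 43.8 + 24.91 = 68.71 m
P_hyd = ρgQH = 1000·9.81·0.0110·68.71 = 7.414 kW
P_shaft = P_hyd/η = 7.414/0.61 = 12.15 kW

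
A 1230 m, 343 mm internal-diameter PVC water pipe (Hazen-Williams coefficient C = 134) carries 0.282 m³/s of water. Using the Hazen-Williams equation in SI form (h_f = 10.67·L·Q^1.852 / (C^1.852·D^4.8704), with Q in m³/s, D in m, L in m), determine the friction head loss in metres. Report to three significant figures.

h_f = 10.67·1230·0.282^1.852 / (134^1.852·0.343^4.8704) = 26.54 m

h_f ≈ 26.5 m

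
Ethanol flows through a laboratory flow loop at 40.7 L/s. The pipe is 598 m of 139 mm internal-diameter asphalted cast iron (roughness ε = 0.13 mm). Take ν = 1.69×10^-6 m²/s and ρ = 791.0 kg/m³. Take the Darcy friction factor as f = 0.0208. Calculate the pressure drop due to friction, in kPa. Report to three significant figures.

Δp ≈ 255 kPa

V = 4Q/(πD²) = 4·0.0407/(π·0.139²) = 2.682 m/s
h_f = f(L/D)V²/(2g) = 0.02080·(598/0.139)·2.682²/(2·9.81) = 32.81 m
Δp = ρg·h_f = 791.0·9.81·32.81 = 254.6 kPa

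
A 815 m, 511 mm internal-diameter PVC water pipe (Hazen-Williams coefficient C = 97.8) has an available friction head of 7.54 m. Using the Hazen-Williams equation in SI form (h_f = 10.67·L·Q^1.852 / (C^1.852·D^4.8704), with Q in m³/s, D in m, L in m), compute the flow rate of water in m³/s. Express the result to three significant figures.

Q ≈ 0.372 m³/s

Rearranging: Q = [h_f·C^1.852·D^4.8704 / (10.67·L)]^(1/1.852)
Q = [7.54·97.8^1.852·0.511^4.8704 / (10.67·815)]^0.540 = 0.3717 m³/s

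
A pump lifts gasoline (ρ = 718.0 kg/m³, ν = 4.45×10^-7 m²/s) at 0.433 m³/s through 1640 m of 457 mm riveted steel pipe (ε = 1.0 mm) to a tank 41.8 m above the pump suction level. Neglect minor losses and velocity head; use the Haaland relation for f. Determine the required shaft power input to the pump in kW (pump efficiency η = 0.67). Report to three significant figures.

P_shaft ≈ 330 kW

V = 4Q/(πD²) = 2.640 m/s; Re = 2.71×10^6; ε/D = 0.00219; f = 0.02410
h_f = f(L/D)V²/2g = 30.71 m
Total head H = z + h_f = 41.8 + 30.71 = 72.51 m
P_hyd = ρgQH = 718.0·9.81·0.433·72.51 = 221.1 kW
P_shaft = P_hyd/η = 221.1/0.67 = 330.1 kW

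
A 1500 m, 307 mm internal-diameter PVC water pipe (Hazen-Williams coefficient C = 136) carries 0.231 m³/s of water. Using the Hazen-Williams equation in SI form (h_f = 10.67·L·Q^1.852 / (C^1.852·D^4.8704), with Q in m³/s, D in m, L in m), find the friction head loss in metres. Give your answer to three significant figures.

h_f ≈ 37.3 m

h_f = 10.67·1500·0.231^1.852 / (136^1.852·0.307^4.8704) = 37.34 m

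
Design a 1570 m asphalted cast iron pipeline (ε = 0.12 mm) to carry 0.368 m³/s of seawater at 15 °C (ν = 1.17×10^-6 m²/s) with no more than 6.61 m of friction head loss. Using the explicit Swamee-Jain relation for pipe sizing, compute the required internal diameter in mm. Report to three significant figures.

Swamee-Jain (Type III): D = 0.66·[ε^1.25·(LQ²/(gh_f))^4.75 + ν·Q^9.4·(L/(gh_f))^5.2]^0.04
LQ²/(gh_f) = 3.279; L/(gh_f) = 24.21
Term 1 = ε^1.25·(…)^4.75 = 0.00354; Term 2 = ν·Q^9.4·(…)^5.2 = 0.00153
D = 0.66·(0.00354 + 0.00153)^0.04 = 0.5342 m = 534 mm
Check: V = 1.64 m/s, Re = 7.50×10^5, f = 0.01529, h_f = 6.17 m ≈ 6.61 m ✓

D ≈ 534 mm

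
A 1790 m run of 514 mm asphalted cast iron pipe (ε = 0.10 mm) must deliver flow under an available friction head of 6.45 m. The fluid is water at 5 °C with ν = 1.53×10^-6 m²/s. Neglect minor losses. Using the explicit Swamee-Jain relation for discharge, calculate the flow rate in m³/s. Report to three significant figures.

Q ≈ 0.319 m³/s

Swamee-Jain (Type II): Q = -0.965·√(gD⁵h_f/L)·ln[ε/(3.7D) + √(3.17ν²L/(gD³h_f))]
√(gD⁵h_f/L) = √(9.81·0.514⁵·6.45/1790) = 0.03561
ε/(3.7D) = 5.26×10^-5; √(3.17ν²L/(gD³h_f)) = 3.93×10^-5
Q = -0.965·0.03561·ln(9.190×10^-5) = 0.3194 m³/s
Check: V = 1.54 m/s, Re = 5.17×10^5, f = 0.01542, h_f = 6.48 m ≈ 6.45 m ✓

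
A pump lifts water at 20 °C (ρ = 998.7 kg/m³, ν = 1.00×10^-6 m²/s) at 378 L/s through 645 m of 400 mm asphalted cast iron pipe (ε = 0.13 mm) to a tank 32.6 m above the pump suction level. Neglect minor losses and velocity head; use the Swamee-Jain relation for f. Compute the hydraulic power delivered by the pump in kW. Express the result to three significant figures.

P_hyd ≈ 164 kW

V = 4Q/(πD²) = 3.008 m/s; Re = 1.20×10^6; ε/D = 3.25×10^-4; f = 0.01586
h_f = f(L/D)V²/2g = 11.80 m
Total head H = z + h_f = 32.6 + 11.80 = 44.40 m
P_hyd = ρgQH = 998.7·9.81·0.378·44.40 = 164.4 kW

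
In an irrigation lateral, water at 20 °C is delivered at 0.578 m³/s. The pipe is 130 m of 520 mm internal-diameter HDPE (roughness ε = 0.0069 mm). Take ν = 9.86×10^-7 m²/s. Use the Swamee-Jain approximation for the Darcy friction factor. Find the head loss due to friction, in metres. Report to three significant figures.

V = 4Q/(πD²) = 4·0.578/(π·0.520²) = 2.722 m/s
Re = VD/ν = 2.722·0.520/9.86×10^-7 = 1.44×10^6 → turbulent
ε/D = 0.0069/520 = 1.33×10^-5
Swamee-Jain: f = 0.01133
h_f = f(L/D)V²/(2g) = 0.01133·(130/0.520)·2.722²/(2·9.81) = 1.070 m

h_f ≈ 1.07 m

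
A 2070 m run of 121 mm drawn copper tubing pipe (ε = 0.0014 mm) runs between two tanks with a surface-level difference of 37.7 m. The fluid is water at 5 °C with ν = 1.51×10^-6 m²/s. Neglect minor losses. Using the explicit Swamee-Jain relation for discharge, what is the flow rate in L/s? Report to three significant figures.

Q ≈ 18.2 L/s

Swamee-Jain (Type II): Q = -0.965·√(gD⁵h_f/L)·ln[ε/(3.7D) + √(3.17ν²L/(gD³h_f))]
√(gD⁵h_f/L) = √(9.81·0.121⁵·37.7/2070) = 0.002153
ε/(3.7D) = 3.13×10^-6; √(3.17ν²L/(gD³h_f)) = 1.51×10^-4
Q = -0.965·0.002153·ln(1.542×10^-4) = 0.01823 m³/s
Check: V = 1.59 m/s, Re = 1.27×10^5, f = 0.01708, h_f = 37.4 m ≈ 37.7 m ✓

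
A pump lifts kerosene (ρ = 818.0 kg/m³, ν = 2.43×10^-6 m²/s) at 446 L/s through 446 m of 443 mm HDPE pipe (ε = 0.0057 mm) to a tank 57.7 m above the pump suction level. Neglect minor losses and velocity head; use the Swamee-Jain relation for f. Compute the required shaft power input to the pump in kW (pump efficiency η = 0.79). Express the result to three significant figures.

P_shaft ≈ 287 kW

V = 4Q/(πD²) = 2.894 m/s; Re = 5.28×10^5; ε/D = 1.29×10^-5; f = 0.01318
h_f = f(L/D)V²/2g = 5.662 m
Total head H = z + h_f = 57.7 + 5.662 = 63.36 m
P_hyd = ρgQH = 818.0·9.81·0.446·63.36 = 226.8 kW
P_shaft = P_hyd/η = 226.8/0.79 = 287.1 kW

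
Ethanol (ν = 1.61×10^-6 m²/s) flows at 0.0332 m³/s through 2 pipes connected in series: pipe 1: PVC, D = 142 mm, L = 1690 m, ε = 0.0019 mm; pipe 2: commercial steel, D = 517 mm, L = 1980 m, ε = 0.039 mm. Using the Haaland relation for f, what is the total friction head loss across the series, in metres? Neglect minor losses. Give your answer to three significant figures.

H ≈ 42.3 m

Pipe 1: V = 2.096 m/s, Re = 1.85×10^5, ε/D = 1.34×10^-5, f = 0.01582, h_1 = f(L/D)V²/2g = 42.16 m
Pipe 2: V = 0.1581 m/s, Re = 5.08×10^4, ε/D = 7.54×10^-5, f = 0.02085, h_2 = f(L/D)V²/2g = 0.1018 m
Series → Q common, losses add: H = Σh = 42.26 m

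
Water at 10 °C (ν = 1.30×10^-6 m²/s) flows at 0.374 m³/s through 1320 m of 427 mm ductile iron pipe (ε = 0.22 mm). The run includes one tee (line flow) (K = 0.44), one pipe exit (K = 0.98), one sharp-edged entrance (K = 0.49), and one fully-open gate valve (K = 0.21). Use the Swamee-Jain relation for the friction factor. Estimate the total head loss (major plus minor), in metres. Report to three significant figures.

V = 4Q/(πD²) = 2.612 m/s; V²/2g = 0.3477 m
Re = 8.58×10^5, ε/D = 5.15×10^-4 → f = 0.01749 (Swamee-Jain)
Major: h_f = f(L/D)·V²/2g = 0.01749·3091·0.3477 = 18.79 m
Minor: ΣK = 2.12; h_m = ΣK·V²/2g = 0.7370 m
Total H_L = 18.79 + 0.7370 = 19.53 m

H_L ≈ 19.5 m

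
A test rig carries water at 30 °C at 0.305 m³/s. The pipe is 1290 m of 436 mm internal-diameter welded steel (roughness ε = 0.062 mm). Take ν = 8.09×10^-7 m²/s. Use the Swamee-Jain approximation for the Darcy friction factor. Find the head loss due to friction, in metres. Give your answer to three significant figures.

h_f ≈ 8.81 m

V = 4Q/(πD²) = 4·0.305/(π·0.436²) = 2.043 m/s
Re = VD/ν = 2.043·0.436/8.09×10^-7 = 1.10×10^6 → turbulent
ε/D = 0.062/436 = 1.42×10^-4
Swamee-Jain: f = 0.01400
h_f = f(L/D)V²/(2g) = 0.01400·(1290/0.436)·2.043²/(2·9.81) = 8.808 m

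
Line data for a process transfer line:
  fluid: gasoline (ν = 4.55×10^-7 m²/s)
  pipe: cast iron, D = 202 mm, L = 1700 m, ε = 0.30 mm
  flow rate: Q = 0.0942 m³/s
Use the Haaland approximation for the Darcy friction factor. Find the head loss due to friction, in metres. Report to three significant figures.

V = 4Q/(πD²) = 4·0.0942/(π·0.202²) = 2.939 m/s
Re = VD/ν = 2.939·0.202/4.55×10^-7 = 1.30×10^6 → turbulent
ε/D = 0.30/202 = 0.00149
Haaland: f = 0.02187
h_f = f(L/D)V²/(2g) = 0.02187·(1700/0.202)·2.939²/(2·9.81) = 81.05 m

h_f ≈ 81.0 m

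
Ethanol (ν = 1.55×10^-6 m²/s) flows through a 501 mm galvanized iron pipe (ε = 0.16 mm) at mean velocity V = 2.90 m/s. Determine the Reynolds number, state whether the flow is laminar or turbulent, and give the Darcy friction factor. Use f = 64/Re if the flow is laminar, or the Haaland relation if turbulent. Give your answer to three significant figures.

Re ≈ 9.37×10^5; turbulent; f ≈ 0.0158

Re = VD/ν = 2.900·0.501/1.55×10^-6 = 9.37×10^5
Re > 4000 → turbulent; ε/D = 3.19×10^-4
Haaland: f = 0.01581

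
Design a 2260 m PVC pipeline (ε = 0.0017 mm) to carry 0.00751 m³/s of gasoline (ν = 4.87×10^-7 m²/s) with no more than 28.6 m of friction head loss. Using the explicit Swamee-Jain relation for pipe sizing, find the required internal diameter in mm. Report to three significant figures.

Swamee-Jain (Type III): D = 0.66·[ε^1.25·(LQ²/(gh_f))^4.75 + ν·Q^9.4·(L/(gh_f))^5.2]^0.04
LQ²/(gh_f) = 4.543×10^-4; L/(gh_f) = 8.055
Term 1 = ε^1.25·(…)^4.75 = 8.14×10^-24; Term 2 = ν·Q^9.4·(…)^5.2 = 2.69×10^-22
D = 0.66·(8.14×10^-24 + 2.69×10^-22)^0.04 = 0.09063 m = 90.6 mm
Check: V = 1.16 m/s, Re = 2.17×10^5, f = 0.01547, h_f = 26.7 m ≈ 28.6 m ✓

D ≈ 90.6 mm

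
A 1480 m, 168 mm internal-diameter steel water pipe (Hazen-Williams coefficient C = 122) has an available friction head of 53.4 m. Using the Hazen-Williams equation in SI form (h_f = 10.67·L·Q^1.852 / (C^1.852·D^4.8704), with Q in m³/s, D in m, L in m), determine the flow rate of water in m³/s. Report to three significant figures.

Rearranging: Q = [h_f·C^1.852·D^4.8704 / (10.67·L)]^(1/1.852)
Q = [53.4·122^1.852·0.168^4.8704 / (10.67·1480)]^0.540 = 0.05187 m³/s

Q ≈ 0.0519 m³/s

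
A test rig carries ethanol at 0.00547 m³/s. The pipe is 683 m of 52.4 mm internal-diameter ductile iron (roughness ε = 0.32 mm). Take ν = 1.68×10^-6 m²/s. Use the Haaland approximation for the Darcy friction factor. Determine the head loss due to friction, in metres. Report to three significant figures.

V = 4Q/(πD²) = 4·0.00547/(π·0.0524²) = 2.537 m/s
Re = VD/ν = 2.537·0.0524/1.68×10^-6 = 7.91×10^4 → turbulent
ε/D = 0.32/52.4 = 0.00611
Haaland: f = 0.03330
h_f = f(L/D)V²/(2g) = 0.03330·(683/0.0524)·2.537²/(2·9.81) = 142.3 m

h_f ≈ 142 m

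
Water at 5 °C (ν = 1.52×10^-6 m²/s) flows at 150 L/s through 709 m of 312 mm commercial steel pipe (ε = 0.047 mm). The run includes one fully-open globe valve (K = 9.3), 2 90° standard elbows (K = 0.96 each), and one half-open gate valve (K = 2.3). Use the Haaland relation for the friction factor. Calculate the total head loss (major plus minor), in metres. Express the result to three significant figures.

V = 4Q/(πD²) = 1.962 m/s; V²/2g = 0.1962 m
Re = 4.03×10^5, ε/D = 1.51×10^-4 → f = 0.01514 (Haaland)
Major: h_f = f(L/D)·V²/2g = 0.01514·2272·0.1962 = 6.749 m
Minor: ΣK = 13.5; h_m = ΣK·V²/2g = 2.653 m
Total H_L = 6.749 + 2.653 = 9.402 m

H_L ≈ 9.40 m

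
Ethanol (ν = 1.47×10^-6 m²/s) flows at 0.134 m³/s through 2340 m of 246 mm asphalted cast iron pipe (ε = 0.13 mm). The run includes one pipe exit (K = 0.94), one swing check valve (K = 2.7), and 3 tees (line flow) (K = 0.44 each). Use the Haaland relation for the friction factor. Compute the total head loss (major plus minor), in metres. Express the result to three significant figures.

V = 4Q/(πD²) = 2.819 m/s; V²/2g = 0.4051 m
Re = 4.72×10^5, ε/D = 5.28×10^-4 → f = 0.01780 (Haaland)
Major: h_f = f(L/D)·V²/2g = 0.01780·9512·0.4051 = 68.60 m
Minor: ΣK = 4.96; h_m = ΣK·V²/2g = 2.009 m
Total H_L = 68.60 + 2.009 = 70.61 m

H_L ≈ 70.6 m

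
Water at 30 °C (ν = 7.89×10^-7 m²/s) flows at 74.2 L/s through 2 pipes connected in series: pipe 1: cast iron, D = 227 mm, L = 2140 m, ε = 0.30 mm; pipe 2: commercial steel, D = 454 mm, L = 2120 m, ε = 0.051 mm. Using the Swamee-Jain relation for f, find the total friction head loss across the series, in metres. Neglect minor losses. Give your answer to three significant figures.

H ≈ 35.7 m

Pipe 1: V = 1.833 m/s, Re = 5.27×10^5, ε/D = 0.00132, f = 0.02162, h_1 = f(L/D)V²/2g = 34.92 m
Pipe 2: V = 0.4584 m/s, Re = 2.64×10^5, ε/D = 1.12×10^-4, f = 0.01583, h_2 = f(L/D)V²/2g = 0.7916 m
Series → Q common, losses add: H = Σh = 35.71 m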